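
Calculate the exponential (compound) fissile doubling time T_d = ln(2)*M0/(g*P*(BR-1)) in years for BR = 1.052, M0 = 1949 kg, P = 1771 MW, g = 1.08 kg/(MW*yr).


Breeding gain G = BR - 1 = 1.052 - 1 = 0.052
Fissile production rate = g * P * G = 1.08 * 1771 * 0.052 = 99.45936 kg/yr
T_d = ln(2) * M0 / (g * P * G)
T_d = ln(2) * 1949 / 99.45936 = 13.583 yr

13.583


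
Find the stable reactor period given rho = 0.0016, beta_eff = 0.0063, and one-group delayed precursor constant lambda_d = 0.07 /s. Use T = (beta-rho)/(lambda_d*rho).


T = (beta - rho) / (lambda_d * rho)
T = (0.0063 - 0.0016) / (0.07 * 0.0016)
T = 41.964 s

41.964


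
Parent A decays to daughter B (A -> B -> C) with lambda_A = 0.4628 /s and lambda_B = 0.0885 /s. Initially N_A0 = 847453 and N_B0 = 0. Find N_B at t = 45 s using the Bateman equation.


N_B(t) = lambda_A * N_A0 / (lambda_B - lambda_A) * [exp(-lambda_A*t) - exp(-lambda_B*t)]
exp(-0.4628*45) = 9.023668e-10; exp(-0.0885*45) = 0.01863898
N_B = 0.4628 * 847453 / (0.0885 - 0.4628) * (9.023668e-10 - 0.01863898)
N_B = 19530

19530


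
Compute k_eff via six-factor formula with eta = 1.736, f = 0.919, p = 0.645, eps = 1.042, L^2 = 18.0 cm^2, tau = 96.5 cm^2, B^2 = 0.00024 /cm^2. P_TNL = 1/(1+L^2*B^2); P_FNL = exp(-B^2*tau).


k_inf = eta*f*p*eps = 1.736*0.919*0.645*1.042 = 1.072242
P_TNL = 1/(1 + L^2*B^2) = 1/(1 + 18.0*0.00024) = 0.9956986
P_FNL = exp(-B^2*tau) = exp(-0.00024*96.5) = 0.9771061
k_eff = k_inf * P_TNL * P_FNL = 1.072242 * 0.9956986 * 0.9771061
k_eff = 1.0432

1.0432


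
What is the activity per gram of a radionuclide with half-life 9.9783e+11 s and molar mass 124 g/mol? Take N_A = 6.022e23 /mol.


lambda = ln(2) / t_half = ln(2) / 9.9783e+11 = 6.946546e-13 /s
SA = lambda * N_A / M
SA = 6.946546e-13 * 6.022e23 / 124
SA = 3.3736e+09 Bq/g

3.3736e+09


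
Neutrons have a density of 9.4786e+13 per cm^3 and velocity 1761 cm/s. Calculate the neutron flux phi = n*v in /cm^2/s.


phi = n * v
phi = 9.4786e+13 * 1761
phi = 1.6692e+17 /cm^2/s

1.6692e+17


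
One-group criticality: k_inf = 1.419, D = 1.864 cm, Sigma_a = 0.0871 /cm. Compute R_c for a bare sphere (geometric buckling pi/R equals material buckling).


L^2 = D / Sigma_a = 1.864 / 0.0871 = 21.40069 cm^2
B_m^2 = (k_inf - 1) / L^2 = (1.419 - 1) / 21.40069 = 0.01957881 /cm^2
For a bare sphere: B_g = pi/R, so R_c = pi / sqrt(B_m^2)
R_c = pi / sqrt(0.01957881) = 22.452 cm

22.452


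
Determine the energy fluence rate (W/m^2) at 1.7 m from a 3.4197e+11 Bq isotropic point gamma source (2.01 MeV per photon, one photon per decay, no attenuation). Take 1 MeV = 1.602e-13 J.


psi = A * E * 1.602e-13 / (4*pi*r^2)
psi = 3.4197e+11 * 2.01 * 1.602e-13 / (4*pi*1.7^2)
psi = 0.0030321 W/m^2

0.0030321


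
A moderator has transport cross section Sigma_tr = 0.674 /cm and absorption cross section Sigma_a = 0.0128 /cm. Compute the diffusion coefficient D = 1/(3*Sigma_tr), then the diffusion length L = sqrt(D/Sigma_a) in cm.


D = 1 / (3 * Sigma_tr) = 1 / (3 * 0.674) = 0.4945598 cm
L = sqrt(D / Sigma_a)
L = sqrt(0.4945598 / 0.0128)
L = 6.2159 cm

6.2159


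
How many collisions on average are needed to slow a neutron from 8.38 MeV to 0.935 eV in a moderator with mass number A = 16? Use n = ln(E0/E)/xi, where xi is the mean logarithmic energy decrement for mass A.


xi = 1 + (A-1)^2/(2A)*ln((A-1)/(A+1)) = 0.1199467 (for A = 16)
n = ln(E0/E) / xi
n = ln(8.38e6 / 0.935) / 0.1199467
n = ln(8.962567e+06) / 0.1199467 = 133.46

133.46


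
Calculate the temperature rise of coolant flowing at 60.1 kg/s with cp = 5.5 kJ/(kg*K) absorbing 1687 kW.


dT = Q / (m_dot * cp)
dT = 1687 / (60.1 * 5.5)
dT = 5.1036 C

5.1036


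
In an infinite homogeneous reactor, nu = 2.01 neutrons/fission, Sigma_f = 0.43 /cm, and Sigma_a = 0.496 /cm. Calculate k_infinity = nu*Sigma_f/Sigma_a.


k_inf = nu * Sigma_f / Sigma_a
k_inf = 2.01 * 0.43 / 0.496
k_inf = 1.7425

1.7425


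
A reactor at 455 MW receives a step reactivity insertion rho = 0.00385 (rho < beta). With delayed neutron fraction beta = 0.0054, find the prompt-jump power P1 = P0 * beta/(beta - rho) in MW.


P1/P0 = beta / (beta - rho)
P1/P0 = 0.0054 / (0.0054 - 0.00385) = 3.483871
P1 = 455 * 3.483871 = 1585.2 MW

1585.2


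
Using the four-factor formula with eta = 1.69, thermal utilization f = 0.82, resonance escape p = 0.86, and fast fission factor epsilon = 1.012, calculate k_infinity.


k_inf = eta * f * p * epsilon
k_inf = 1.69 * 0.82 * 0.86 * 1.012
k_inf = 1.2061

1.2061


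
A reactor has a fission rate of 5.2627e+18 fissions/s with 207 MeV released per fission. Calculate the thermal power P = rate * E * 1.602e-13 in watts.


P = fission_rate * E_MeV * 1.602e-13
P = 5.2627e+18 * 207 * 1.602e-13
P = 1.7452e+08 W

1.7452e+08


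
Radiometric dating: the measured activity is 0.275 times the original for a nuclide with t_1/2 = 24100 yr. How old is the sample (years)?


lambda = ln(2) / t_half = ln(2) / 24100 = 2.876129e-05 /yr
t = -ln(A/A0) / lambda
t = -ln(0.275) / 2.876129e-05
t = 44886 yr

44886


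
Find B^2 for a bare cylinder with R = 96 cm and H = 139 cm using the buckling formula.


B^2 = (2.405/R)^2 + (pi/H)^2
B^2 = (2.405/96)^2 + (pi/139)^2
B^2 = 0.0011384 /cm^2

0.0011384


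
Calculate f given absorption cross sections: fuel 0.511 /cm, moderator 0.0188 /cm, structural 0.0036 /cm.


f = Sigma_a_fuel / (Sigma_a_fuel + Sigma_a_mod + Sigma_a_other)
f = 0.511 / (0.511 + 0.0188 + 0.0036)
f = 0.95801

0.95801


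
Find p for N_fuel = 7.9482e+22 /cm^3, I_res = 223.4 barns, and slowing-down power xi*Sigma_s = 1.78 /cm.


p = exp(-N * I * 1e-24 / (xi*Sigma_s))
p = exp(-7.9482e+22 * 223.4 * 1e-24 / 1.78)
p = 4.6529e-05

4.6529e-05


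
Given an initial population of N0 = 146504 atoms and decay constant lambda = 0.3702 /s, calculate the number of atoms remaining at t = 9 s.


N = N0 * exp(-lambda * t)
N = 146504 * exp(-0.3702 * 9)
N = 5234.4

5234.4


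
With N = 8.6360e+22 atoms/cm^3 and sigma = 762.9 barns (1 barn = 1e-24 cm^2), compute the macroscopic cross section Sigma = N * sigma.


Sigma = N * sigma_barns * 1e-24
Sigma = 8.6360e+22 * 762.9 * 1e-24
Sigma = 65.884 /cm

65.884


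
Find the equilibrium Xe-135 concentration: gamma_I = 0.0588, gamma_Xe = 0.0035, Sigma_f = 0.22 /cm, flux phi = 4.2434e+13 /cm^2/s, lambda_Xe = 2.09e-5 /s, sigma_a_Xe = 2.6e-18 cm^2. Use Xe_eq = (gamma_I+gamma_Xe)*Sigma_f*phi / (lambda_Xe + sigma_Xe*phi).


Xe_eq = (gamma_I + gamma_Xe) * Sigma_f * phi / (lambda_Xe + sigma_Xe * phi)
Numerator = (0.0588 + 0.0035) * 0.22 * 4.2434e+13 = 5.816004e+11
Denominator = 2.09e-5 + 2.6e-18 * 4.2434e+13 = 1.312284e-04
Xe_eq = 5.816004e+11 / 1.312284e-04 = 4.4320e+15 /cm^3

4.4320e+15


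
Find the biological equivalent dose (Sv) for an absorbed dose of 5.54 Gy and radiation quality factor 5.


H = D * Q
H = 5.54 * 5
H = 27.700 Sv

27.700


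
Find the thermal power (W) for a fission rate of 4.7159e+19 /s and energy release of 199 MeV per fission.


P = fission_rate * E_MeV * 1.602e-13
P = 4.7159e+19 * 199 * 1.602e-13
P = 1.5034e+09 W

1.5034e+09


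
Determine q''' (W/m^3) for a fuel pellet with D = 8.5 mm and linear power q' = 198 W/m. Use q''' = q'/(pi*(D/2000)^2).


r = D / 2 / 1000 = 8.5 / 2 / 1000 = 0.00425 m
q''' = q' / (pi * r^2)
q''' = 198 / (pi * 0.00425^2)
q''' = 3.4893e+06 W/m^3

3.4893e+06


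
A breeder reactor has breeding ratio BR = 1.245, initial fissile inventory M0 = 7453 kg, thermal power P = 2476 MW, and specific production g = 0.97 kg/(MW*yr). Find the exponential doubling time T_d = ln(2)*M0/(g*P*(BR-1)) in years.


Breeding gain G = BR - 1 = 1.245 - 1 = 0.245
Fissile production rate = g * P * G = 0.97 * 2476 * 0.245 = 588.4214 kg/yr
T_d = ln(2) * M0 / (g * P * G)
T_d = ln(2) * 7453 / 588.4214 = 8.7795 yr

8.7795


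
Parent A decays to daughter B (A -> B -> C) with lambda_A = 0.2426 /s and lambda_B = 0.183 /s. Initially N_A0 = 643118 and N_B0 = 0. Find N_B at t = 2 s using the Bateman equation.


N_B(t) = lambda_A * N_A0 / (lambda_B - lambda_A) * [exp(-lambda_A*t) - exp(-lambda_B*t)]
exp(-0.2426*2) = 0.6155741; exp(-0.183*2) = 0.6935028
N_B = 0.2426 * 643118 / (0.183 - 0.2426) * (0.6155741 - 0.6935028)
N_B = 204001

204001


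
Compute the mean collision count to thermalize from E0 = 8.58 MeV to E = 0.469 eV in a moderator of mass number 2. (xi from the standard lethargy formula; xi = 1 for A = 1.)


xi = 1 + (A-1)^2/(2A)*ln((A-1)/(A+1)) = 0.7253469 (for A = 2)
n = ln(E0/E) / xi
n = ln(8.58e6 / 0.469) / 0.7253469
n = ln(1.829424e+07) / 0.7253469 = 23.054

23.054


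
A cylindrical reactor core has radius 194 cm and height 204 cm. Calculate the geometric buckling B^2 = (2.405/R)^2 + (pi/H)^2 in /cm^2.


B^2 = (2.405/R)^2 + (pi/H)^2
B^2 = (2.405/194)^2 + (pi/204)^2
B^2 = 3.9084e-04 /cm^2

3.9084e-04


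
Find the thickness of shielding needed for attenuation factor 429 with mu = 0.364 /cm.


x = ln(factor) / mu
x = ln(429) / 0.364
x = 16.652 cm

16.652


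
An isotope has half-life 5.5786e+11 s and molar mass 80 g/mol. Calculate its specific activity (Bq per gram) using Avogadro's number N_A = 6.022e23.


lambda = ln(2) / t_half = ln(2) / 5.5786e+11 = 1.242511e-12 /s
SA = lambda * N_A / M
SA = 1.242511e-12 * 6.022e23 / 80
SA = 9.3530e+09 Bq/g

9.3530e+09


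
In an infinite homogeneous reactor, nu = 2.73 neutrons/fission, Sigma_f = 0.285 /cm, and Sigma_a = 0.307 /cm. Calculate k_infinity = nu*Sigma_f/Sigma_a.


k_inf = nu * Sigma_f / Sigma_a
k_inf = 2.73 * 0.285 / 0.307
k_inf = 2.5344

2.5344


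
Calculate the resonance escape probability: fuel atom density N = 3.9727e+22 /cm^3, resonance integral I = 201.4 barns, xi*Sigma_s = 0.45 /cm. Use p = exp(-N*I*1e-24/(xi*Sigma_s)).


p = exp(-N * I * 1e-24 / (xi*Sigma_s))
p = exp(-3.9727e+22 * 201.4 * 1e-24 / 0.45)
p = 1.8977e-08

1.8977e-08


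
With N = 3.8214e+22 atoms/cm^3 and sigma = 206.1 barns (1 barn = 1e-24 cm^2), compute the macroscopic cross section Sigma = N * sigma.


Sigma = N * sigma_barns * 1e-24
Sigma = 3.8214e+22 * 206.1 * 1e-24
Sigma = 7.8759 /cm

7.8759


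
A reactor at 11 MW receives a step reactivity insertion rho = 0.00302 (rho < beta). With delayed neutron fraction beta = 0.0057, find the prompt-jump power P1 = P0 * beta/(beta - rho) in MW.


P1/P0 = beta / (beta - rho)
P1/P0 = 0.0057 / (0.0057 - 0.00302) = 2.126866
P1 = 11 * 2.126866 = 23.396 MW

23.396


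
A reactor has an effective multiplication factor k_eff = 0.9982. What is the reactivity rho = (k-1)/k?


rho = (k_eff - 1) / k_eff
rho = (0.9982 - 1) / 0.9982
rho = -0.0018032

-0.0018032


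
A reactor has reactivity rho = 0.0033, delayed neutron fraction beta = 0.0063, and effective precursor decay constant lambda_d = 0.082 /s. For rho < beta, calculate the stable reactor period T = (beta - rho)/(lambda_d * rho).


T = (beta - rho) / (lambda_d * rho)
T = (0.0063 - 0.0033) / (0.082 * 0.0033)
T = 11.086 s

11.086


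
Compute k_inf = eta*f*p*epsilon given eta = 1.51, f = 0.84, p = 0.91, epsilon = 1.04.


k_inf = eta * f * p * epsilon
k_inf = 1.51 * 0.84 * 0.91 * 1.04
k_inf = 1.2004

1.2004


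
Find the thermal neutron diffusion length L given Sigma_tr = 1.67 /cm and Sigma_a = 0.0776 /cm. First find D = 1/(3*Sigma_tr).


D = 1 / (3 * Sigma_tr) = 1 / (3 * 1.67) = 0.1996008 cm
L = sqrt(D / Sigma_a)
L = sqrt(0.1996008 / 0.0776)
L = 1.6038 cm

1.6038


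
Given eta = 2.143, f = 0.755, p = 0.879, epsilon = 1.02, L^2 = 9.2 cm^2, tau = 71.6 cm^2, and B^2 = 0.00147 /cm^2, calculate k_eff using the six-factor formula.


k_inf = eta*f*p*eps = 2.143*0.755*0.879*1.02 = 1.450635
P_TNL = 1/(1 + L^2*B^2) = 1/(1 + 9.2*0.00147) = 0.9866565
P_FNL = exp(-B^2*tau) = exp(-0.00147*71.6) = 0.9000977
k_eff = k_inf * P_TNL * P_FNL = 1.450635 * 0.9866565 * 0.9000977
k_eff = 1.2883

1.2883


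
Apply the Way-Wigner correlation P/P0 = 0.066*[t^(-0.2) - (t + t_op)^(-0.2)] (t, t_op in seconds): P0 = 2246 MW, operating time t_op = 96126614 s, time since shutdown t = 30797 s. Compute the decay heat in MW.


P/P0 = 0.066 * [t^(-0.2) - (t + t_op)^(-0.2)]
P/P0 = 0.066 * [30797^(-0.2) - (30797 + 96126614)^(-0.2)]
P/P0 = 0.066 * [0.1265605 - 0.02531649] = 0.006682105
P = 2246 * 0.006682105 = 15.008 MW

15.008


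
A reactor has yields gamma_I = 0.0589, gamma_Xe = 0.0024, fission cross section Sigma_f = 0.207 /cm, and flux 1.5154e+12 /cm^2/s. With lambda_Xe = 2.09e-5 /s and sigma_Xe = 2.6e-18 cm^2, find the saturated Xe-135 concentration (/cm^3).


Xe_eq = (gamma_I + gamma_Xe) * Sigma_f * phi / (lambda_Xe + sigma_Xe * phi)
Numerator = (0.0589 + 0.0024) * 0.207 * 1.5154e+12 = 1.922906e+10
Denominator = 2.09e-5 + 2.6e-18 * 1.5154e+12 = 2.484004e-05
Xe_eq = 1.922906e+10 / 2.484004e-05 = 7.7412e+14 /cm^3

7.7412e+14


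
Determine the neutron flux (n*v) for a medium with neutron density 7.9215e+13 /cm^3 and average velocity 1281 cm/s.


phi = n * v
phi = 7.9215e+13 * 1281
phi = 1.0147e+17 /cm^2/s

1.0147e+17


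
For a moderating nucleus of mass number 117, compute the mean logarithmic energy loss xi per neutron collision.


xi = 1 + (A-1)^2/(2A) * ln((A-1)/(A+1))
xi = 1 + (117-1)^2/(2*117) * ln((117-1)/(117 +1))
xi = 0.016997

0.016997


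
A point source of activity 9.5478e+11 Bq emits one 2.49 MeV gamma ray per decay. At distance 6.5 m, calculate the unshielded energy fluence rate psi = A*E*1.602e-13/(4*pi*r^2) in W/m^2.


psi = A * E * 1.602e-13 / (4*pi*r^2)
psi = 9.5478e+11 * 2.49 * 1.602e-13 / (4*pi*6.5^2)
psi = 7.1735e-04 W/m^2

7.1735e-04


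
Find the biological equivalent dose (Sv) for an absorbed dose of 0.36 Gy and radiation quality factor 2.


H = D * Q
H = 0.36 * 2
H = 0.72000 Sv

0.72000


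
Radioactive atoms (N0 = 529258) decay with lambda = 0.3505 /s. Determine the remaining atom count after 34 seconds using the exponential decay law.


N = N0 * exp(-lambda * t)
N = 529258 * exp(-0.3505 * 34)
N = 3.5333

3.5333


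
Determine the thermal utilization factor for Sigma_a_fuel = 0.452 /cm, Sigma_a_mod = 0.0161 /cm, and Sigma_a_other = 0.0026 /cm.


f = Sigma_a_fuel / (Sigma_a_fuel + Sigma_a_mod + Sigma_a_other)
f = 0.452 / (0.452 + 0.0161 + 0.0026)
f = 0.96027

0.96027


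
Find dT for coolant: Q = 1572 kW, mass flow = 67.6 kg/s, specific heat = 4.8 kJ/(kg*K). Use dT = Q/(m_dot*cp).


dT = Q / (m_dot * cp)
dT = 1572 / (67.6 * 4.8)
dT = 4.8447 C

4.8447


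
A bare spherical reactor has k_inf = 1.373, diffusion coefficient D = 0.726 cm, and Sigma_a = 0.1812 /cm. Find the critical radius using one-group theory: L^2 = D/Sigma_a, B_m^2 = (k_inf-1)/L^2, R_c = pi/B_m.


L^2 = D / Sigma_a = 0.726 / 0.1812 = 4.006623 cm^2
B_m^2 = (k_inf - 1) / L^2 = (1.373 - 1) / 4.006623 = 0.09309586 /cm^2
For a bare sphere: B_g = pi/R, so R_c = pi / sqrt(B_m^2)
R_c = pi / sqrt(0.09309586) = 10.296 cm

10.296


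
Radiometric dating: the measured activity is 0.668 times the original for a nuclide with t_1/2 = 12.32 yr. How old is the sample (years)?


lambda = ln(2) / t_half = ln(2) / 12.32 = 0.05626195 /yr
t = -ln(A/A0) / lambda
t = -ln(0.668) / 0.05626195
t = 7.1712 yr

7.1712


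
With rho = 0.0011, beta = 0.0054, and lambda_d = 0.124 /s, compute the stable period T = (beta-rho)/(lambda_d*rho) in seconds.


T = (beta - rho) / (lambda_d * rho)
T = (0.0054 - 0.0011) / (0.124 * 0.0011)
T = 31.525 s

31.525


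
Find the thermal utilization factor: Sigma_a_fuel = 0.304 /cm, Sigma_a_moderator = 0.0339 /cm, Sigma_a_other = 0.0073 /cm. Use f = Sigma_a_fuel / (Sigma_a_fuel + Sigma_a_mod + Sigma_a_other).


f = Sigma_a_fuel / (Sigma_a_fuel + Sigma_a_mod + Sigma_a_other)
f = 0.304 / (0.304 + 0.0339 + 0.0073)
f = 0.88065

0.88065


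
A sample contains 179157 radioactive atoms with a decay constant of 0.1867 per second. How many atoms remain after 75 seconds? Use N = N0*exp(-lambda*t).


N = N0 * exp(-lambda * t)
N = 179157 * exp(-0.1867 * 75)
N = 0.14860

0.14860


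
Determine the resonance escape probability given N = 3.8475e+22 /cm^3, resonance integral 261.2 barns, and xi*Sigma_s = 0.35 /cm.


p = exp(-N * I * 1e-24 / (xi*Sigma_s))
p = exp(-3.8475e+22 * 261.2 * 1e-24 / 0.35)
p = 3.3881e-13

3.3881e-13


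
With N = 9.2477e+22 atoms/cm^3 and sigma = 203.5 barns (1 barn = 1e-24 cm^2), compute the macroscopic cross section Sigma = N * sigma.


Sigma = N * sigma_barns * 1e-24
Sigma = 9.2477e+22 * 203.5 * 1e-24
Sigma = 18.819 /cm

18.819


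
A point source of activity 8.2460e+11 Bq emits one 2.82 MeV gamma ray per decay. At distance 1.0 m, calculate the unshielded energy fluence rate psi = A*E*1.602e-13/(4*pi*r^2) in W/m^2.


psi = A * E * 1.602e-13 / (4*pi*r^2)
psi = 8.2460e+11 * 2.82 * 1.602e-13 / (4*pi*1.0^2)
psi = 0.029645 W/m^2

0.029645


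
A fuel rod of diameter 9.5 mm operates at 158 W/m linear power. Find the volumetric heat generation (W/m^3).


r = D / 2 / 1000 = 9.5 / 2 / 1000 = 0.00475 m
q''' = q' / (pi * r^2)
q''' = 158 / (pi * 0.00475^2)
q''' = 2.2291e+06 W/m^3

2.2291e+06


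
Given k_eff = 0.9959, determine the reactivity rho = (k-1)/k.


rho = (k_eff - 1) / k_eff
rho = (0.9959 - 1) / 0.9959
rho = -0.0041169

-0.0041169


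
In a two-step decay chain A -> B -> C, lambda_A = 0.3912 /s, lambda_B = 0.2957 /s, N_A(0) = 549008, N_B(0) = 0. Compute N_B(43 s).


N_B(t) = lambda_A * N_A0 / (lambda_B - lambda_A) * [exp(-lambda_A*t) - exp(-lambda_B*t)]
exp(-0.3912*43) = 4.948481e-08; exp(-0.2957*43) = 3.005400e-06
N_B = 0.3912 * 549008 / (0.2957 - 0.3912) * (4.948481e-08 - 3.005400e-06)
N_B = 6.6476

6.6476


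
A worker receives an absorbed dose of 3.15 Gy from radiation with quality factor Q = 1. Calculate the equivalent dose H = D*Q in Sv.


H = D * Q
H = 3.15 * 1
H = 3.1500 Sv

3.1500


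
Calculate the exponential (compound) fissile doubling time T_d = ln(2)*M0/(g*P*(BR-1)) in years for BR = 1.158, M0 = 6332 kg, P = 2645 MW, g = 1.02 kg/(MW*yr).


Breeding gain G = BR - 1 = 1.158 - 1 = 0.158
Fissile production rate = g * P * G = 1.02 * 2645 * 0.158 = 426.2682 kg/yr
T_d = ln(2) * M0 / (g * P * G)
T_d = ln(2) * 6332 / 426.2682 = 10.296 yr

10.296


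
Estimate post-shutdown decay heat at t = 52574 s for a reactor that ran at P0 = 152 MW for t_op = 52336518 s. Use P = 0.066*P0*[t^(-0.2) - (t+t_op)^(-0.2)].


P/P0 = 0.066 * [t^(-0.2) - (t + t_op)^(-0.2)]
P/P0 = 0.066 * [52574^(-0.2) - (52574 + 52336518)^(-0.2)]
P/P0 = 0.066 * [0.1137223 - 0.02858590] = 0.005619002
P = 152 * 0.005619002 = 0.85409 MW

0.85409


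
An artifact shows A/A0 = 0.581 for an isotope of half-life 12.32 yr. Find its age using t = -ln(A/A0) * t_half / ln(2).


lambda = ln(2) / t_half = ln(2) / 12.32 = 0.05626195 /yr
t = -ln(A/A0) / lambda
t = -ln(0.581) / 0.05626195
t = 9.6514 yr

9.6514


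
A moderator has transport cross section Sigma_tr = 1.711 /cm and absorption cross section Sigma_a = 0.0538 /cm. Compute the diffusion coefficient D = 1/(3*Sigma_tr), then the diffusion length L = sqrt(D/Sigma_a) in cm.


D = 1 / (3 * Sigma_tr) = 1 / (3 * 1.711) = 0.1948178 cm
L = sqrt(D / Sigma_a)
L = sqrt(0.1948178 / 0.0538)
L = 1.9029 cm

1.9029


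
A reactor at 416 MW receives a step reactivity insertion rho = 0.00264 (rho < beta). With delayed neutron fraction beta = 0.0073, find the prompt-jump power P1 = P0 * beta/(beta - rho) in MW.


P1/P0 = beta / (beta - rho)
P1/P0 = 0.0073 / (0.0073 - 0.00264) = 1.566524
P1 = 416 * 1.566524 = 651.67 MW

651.67


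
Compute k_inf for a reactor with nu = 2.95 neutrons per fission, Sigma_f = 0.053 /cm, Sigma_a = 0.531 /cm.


k_inf = nu * Sigma_f / Sigma_a
k_inf = 2.95 * 0.053 / 0.531
k_inf = 0.29444

0.29444


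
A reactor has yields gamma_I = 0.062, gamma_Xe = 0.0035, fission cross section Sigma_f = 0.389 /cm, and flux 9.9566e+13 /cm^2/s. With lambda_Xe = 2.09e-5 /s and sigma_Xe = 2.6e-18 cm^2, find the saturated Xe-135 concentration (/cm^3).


Xe_eq = (gamma_I + gamma_Xe) * Sigma_f * phi / (lambda_Xe + sigma_Xe * phi)
Numerator = (0.062 + 0.0035) * 0.389 * 9.9566e+13 = 2.536892e+12
Denominator = 2.09e-5 + 2.6e-18 * 9.9566e+13 = 2.797716e-04
Xe_eq = 2.536892e+12 / 2.797716e-04 = 9.0677e+15 /cm^3

9.0677e+15


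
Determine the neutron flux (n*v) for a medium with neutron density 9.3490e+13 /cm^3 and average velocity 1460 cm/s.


phi = n * v
phi = 9.3490e+13 * 1460
phi = 1.3650e+17 /cm^2/s

1.3650e+17


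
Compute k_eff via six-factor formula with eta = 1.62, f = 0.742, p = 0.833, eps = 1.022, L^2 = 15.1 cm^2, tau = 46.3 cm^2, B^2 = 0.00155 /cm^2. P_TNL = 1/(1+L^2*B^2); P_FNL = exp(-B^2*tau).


k_inf = eta*f*p*eps = 1.62*0.742*0.833*1.022 = 1.023328
P_TNL = 1/(1 + L^2*B^2) = 1/(1 + 15.1*0.00155) = 0.9771303
P_FNL = exp(-B^2*tau) = exp(-0.00155*46.3) = 0.9307496
k_eff = k_inf * P_TNL * P_FNL = 1.023328 * 0.9771303 * 0.9307496
k_eff = 0.93068

0.93068


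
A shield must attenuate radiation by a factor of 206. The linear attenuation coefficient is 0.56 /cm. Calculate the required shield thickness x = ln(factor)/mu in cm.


x = ln(factor) / mu
x = ln(206) / 0.56
x = 9.5141 cm

9.5141


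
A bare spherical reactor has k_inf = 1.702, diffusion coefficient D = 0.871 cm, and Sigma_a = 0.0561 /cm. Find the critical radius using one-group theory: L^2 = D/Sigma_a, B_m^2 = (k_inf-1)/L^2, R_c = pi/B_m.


L^2 = D / Sigma_a = 0.871 / 0.0561 = 15.52585 cm^2
B_m^2 = (k_inf - 1) / L^2 = (1.702 - 1) / 15.52585 = 0.04521492 /cm^2
For a bare sphere: B_g = pi/R, so R_c = pi / sqrt(B_m^2)
R_c = pi / sqrt(0.04521492) = 14.774 cm

14.774


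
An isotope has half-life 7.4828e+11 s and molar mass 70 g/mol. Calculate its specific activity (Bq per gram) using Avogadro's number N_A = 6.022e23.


lambda = ln(2) / t_half = ln(2) / 7.4828e+11 = 9.263206e-13 /s
SA = lambda * N_A / M
SA = 9.263206e-13 * 6.022e23 / 70
SA = 7.9690e+09 Bq/g

7.9690e+09


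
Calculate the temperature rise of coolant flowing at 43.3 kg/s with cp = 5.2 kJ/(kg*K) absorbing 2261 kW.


dT = Q / (m_dot * cp)
dT = 2261 / (43.3 * 5.2)
dT = 10.042 C

10.042


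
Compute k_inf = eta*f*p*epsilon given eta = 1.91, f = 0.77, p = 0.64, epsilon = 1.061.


k_inf = eta * f * p * epsilon
k_inf = 1.91 * 0.77 * 0.64 * 1.061
k_inf = 0.99866

0.99866


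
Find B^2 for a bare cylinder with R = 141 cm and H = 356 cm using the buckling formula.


B^2 = (2.405/R)^2 + (pi/H)^2
B^2 = (2.405/141)^2 + (pi/356)^2
B^2 = 3.6881e-04 /cm^2

3.6881e-04


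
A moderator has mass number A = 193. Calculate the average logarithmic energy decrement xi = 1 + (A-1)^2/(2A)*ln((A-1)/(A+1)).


xi = 1 + (A-1)^2/(2A) * ln((A-1)/(A+1))
xi = 1 + (193-1)^2/(2*193) * ln((193-1)/(193 +1))
xi = 0.010327

0.010327


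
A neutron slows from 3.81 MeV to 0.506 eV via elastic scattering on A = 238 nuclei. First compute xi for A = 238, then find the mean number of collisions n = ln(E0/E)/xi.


xi = 1 + (A-1)^2/(2A)*ln((A-1)/(A+1)) = 0.008379872 (for A = 238)
n = ln(E0/E) / xi
n = ln(3.81e6 / 0.506) / 0.008379872
n = ln(7.529644e+06) / 0.008379872 = 1889.6

1889.6


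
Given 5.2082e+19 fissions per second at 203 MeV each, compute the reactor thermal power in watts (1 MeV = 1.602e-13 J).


P = fission_rate * E_MeV * 1.602e-13
P = 5.2082e+19 * 203 * 1.602e-13
P = 1.6937e+09 W

1.6937e+09


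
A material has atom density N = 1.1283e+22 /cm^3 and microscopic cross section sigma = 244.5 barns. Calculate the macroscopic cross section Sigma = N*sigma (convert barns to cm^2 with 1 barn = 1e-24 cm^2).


Sigma = N * sigma_barns * 1e-24
Sigma = 1.1283e+22 * 244.5 * 1e-24
Sigma = 2.7587 /cm

2.7587


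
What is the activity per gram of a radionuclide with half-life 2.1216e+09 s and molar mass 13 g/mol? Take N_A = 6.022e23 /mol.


lambda = ln(2) / t_half = ln(2) / 2.1216e+09 = 3.267096e-10 /s
SA = lambda * N_A / M
SA = 3.267096e-10 * 6.022e23 / 13
SA = 1.5134e+13 Bq/g

1.5134e+13


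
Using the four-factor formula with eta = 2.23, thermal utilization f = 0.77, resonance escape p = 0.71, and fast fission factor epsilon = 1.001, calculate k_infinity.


k_inf = eta * f * p * epsilon
k_inf = 2.23 * 0.77 * 0.71 * 1.001
k_inf = 1.2204

1.2204


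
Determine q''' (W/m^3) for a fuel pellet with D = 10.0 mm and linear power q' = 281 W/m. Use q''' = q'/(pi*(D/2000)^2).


r = D / 2 / 1000 = 10.0 / 2 / 1000 = 0.005 m
q''' = q' / (pi * r^2)
q''' = 281 / (pi * 0.005^2)
q''' = 3.5778e+06 W/m^3

3.5778e+06


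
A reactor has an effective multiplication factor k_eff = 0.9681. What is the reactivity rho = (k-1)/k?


rho = (k_eff - 1) / k_eff
rho = (0.9681 - 1) / 0.9681
rho = -0.032951

-0.032951


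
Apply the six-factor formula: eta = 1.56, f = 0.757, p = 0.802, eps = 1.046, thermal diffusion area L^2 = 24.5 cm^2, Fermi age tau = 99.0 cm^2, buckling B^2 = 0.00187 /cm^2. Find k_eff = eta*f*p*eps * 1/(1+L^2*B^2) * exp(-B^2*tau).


k_inf = eta*f*p*eps = 1.56*0.757*0.802*1.046 = 0.9906643
P_TNL = 1/(1 + L^2*B^2) = 1/(1 + 24.5*0.00187) = 0.9561921
P_FNL = exp(-B^2*tau) = exp(-0.00187*99.0) = 0.8309962
k_eff = k_inf * P_TNL * P_FNL = 0.9906643 * 0.9561921 * 0.8309962
k_eff = 0.78717

0.78717


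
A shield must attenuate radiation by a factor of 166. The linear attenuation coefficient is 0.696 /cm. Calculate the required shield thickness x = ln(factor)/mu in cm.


x = ln(factor) / mu
x = ln(166) / 0.696
x = 7.3448 cm

7.3448


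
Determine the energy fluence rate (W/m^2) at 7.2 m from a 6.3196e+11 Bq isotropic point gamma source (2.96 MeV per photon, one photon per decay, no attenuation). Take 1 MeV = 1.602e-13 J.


psi = A * E * 1.602e-13 / (4*pi*r^2)
psi = 6.3196e+11 * 2.96 * 1.602e-13 / (4*pi*7.2^2)
psi = 4.6001e-04 W/m^2

4.6001e-04


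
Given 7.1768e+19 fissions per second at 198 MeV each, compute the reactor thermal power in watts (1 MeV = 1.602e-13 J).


P = fission_rate * E_MeV * 1.602e-13
P = 7.1768e+19 * 198 * 1.602e-13
P = 2.2765e+09 W

2.2765e+09


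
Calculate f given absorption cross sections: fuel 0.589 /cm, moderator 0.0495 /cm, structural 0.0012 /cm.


f = Sigma_a_fuel / (Sigma_a_fuel + Sigma_a_mod + Sigma_a_other)
f = 0.589 / (0.589 + 0.0495 + 0.0012)
f = 0.92074

0.92074


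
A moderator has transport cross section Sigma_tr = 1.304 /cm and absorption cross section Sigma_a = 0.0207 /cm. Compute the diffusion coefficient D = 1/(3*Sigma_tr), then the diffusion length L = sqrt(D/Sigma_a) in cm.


D = 1 / (3 * Sigma_tr) = 1 / (3 * 1.304) = 0.2556237 cm
L = sqrt(D / Sigma_a)
L = sqrt(0.2556237 / 0.0207)
L = 3.5141 cm

3.5141


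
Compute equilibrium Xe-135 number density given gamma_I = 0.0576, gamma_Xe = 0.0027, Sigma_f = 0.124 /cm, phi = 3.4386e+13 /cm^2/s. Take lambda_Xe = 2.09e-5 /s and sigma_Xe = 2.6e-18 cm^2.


Xe_eq = (gamma_I + gamma_Xe) * Sigma_f * phi / (lambda_Xe + sigma_Xe * phi)
Numerator = (0.0576 + 0.0027) * 0.124 * 3.4386e+13 = 2.571110e+11
Denominator = 2.09e-5 + 2.6e-18 * 3.4386e+13 = 1.103036e-04
Xe_eq = 2.571110e+11 / 1.103036e-04 = 2.3309e+15 /cm^3

2.3309e+15


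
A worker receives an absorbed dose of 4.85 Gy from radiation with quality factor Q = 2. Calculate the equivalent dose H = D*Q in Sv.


H = D * Q
H = 4.85 * 2
H = 9.7000 Sv

9.7000


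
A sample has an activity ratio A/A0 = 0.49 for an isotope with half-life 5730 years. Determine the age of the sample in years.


lambda = ln(2) / t_half = ln(2) / 5730 = 1.209681e-04 /yr
t = -ln(A/A0) / lambda
t = -ln(0.49) / 1.209681e-04
t = 5897.0 yr

5897.0


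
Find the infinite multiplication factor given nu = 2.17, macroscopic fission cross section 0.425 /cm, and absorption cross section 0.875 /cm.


k_inf = nu * Sigma_f / Sigma_a
k_inf = 2.17 * 0.425 / 0.875
k_inf = 1.0540

1.0540


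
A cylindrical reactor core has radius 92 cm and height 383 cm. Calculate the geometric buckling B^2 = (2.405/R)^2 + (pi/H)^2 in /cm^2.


B^2 = (2.405/R)^2 + (pi/H)^2
B^2 = (2.405/92)^2 + (pi/383)^2
B^2 = 7.5065e-04 /cm^2

7.5065e-04


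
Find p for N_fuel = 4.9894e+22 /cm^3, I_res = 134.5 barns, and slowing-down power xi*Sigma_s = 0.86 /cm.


p = exp(-N * I * 1e-24 / (xi*Sigma_s))
p = exp(-4.9894e+22 * 134.5 * 1e-24 / 0.86)
p = 4.0843e-04

4.0843e-04


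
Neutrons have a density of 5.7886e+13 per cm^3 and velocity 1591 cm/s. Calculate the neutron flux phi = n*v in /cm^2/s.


phi = n * v
phi = 5.7886e+13 * 1591
phi = 9.2097e+16 /cm^2/s

9.2097e+16


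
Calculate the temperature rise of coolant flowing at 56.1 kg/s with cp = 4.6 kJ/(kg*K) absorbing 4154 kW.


dT = Q / (m_dot * cp)
dT = 4154 / (56.1 * 4.6)
dT = 16.097 C

16.097


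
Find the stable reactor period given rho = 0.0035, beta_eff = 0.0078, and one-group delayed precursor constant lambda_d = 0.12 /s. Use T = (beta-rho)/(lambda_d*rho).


T = (beta - rho) / (lambda_d * rho)
T = (0.0078 - 0.0035) / (0.12 * 0.0035)
T = 10.238 s

10.238


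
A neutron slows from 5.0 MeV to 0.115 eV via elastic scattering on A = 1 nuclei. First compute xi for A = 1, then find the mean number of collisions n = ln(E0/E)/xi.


xi = 1 + (A-1)^2/(2A)*ln((A-1)/(A+1)) = 1 (for A = 1)
n = ln(E0/E) / xi
n = ln(5.0e6 / 0.115) / 1
n = ln(4.347826e+07) / 1 = 17.588

17.588


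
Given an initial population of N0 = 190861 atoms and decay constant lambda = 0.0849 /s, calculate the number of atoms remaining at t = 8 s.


N = N0 * exp(-lambda * t)
N = 190861 * exp(-0.0849 * 8)
N = 96771

96771


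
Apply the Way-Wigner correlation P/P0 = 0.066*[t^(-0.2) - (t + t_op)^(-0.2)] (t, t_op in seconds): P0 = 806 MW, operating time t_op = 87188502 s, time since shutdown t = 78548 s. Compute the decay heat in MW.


P/P0 = 0.066 * [t^(-0.2) - (t + t_op)^(-0.2)]
P/P0 = 0.066 * [78548^(-0.2) - (78548 + 87188502)^(-0.2)]
P/P0 = 0.066 * [0.1049477 - 0.02581249] = 0.005222924
P = 806 * 0.005222924 = 4.2097 MW

4.2097


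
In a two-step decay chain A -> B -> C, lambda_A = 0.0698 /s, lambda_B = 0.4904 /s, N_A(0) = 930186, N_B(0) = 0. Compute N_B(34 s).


N_B(t) = lambda_A * N_A0 / (lambda_B - lambda_A) * [exp(-lambda_A*t) - exp(-lambda_B*t)]
exp(-0.0698*34) = 0.09318207; exp(-0.4904*34) = 5.737828e-08
N_B = 0.0698 * 930186 / (0.4904 - 0.0698) * (0.09318207 - 5.737828e-08)
N_B = 14384

14384


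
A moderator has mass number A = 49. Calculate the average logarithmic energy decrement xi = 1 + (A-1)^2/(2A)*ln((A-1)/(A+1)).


xi = 1 + (A-1)^2/(2A) * ln((A-1)/(A+1))
xi = 1 + (49-1)^2/(2*49) * ln((49-1)/(49 +1))
xi = 0.040267

0.040267


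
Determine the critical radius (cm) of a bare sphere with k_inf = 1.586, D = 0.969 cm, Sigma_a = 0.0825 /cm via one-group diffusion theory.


L^2 = D / Sigma_a = 0.969 / 0.0825 = 11.74545 cm^2
B_m^2 = (k_inf - 1) / L^2 = (1.586 - 1) / 11.74545 = 0.04989166 /cm^2
For a bare sphere: B_g = pi/R, so R_c = pi / sqrt(B_m^2)
R_c = pi / sqrt(0.04989166) = 14.065 cm

14.065


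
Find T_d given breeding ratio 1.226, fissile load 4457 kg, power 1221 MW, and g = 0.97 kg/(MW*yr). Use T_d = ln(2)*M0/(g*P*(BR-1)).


Breeding gain G = BR - 1 = 1.226 - 1 = 0.226
Fissile production rate = g * P * G = 0.97 * 1221 * 0.226 = 267.66762 kg/yr
T_d = ln(2) * M0 / (g * P * G)
T_d = ln(2) * 4457 / 267.66762 = 11.542 yr

11.542


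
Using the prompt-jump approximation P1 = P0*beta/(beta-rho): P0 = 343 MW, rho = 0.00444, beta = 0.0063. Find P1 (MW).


P1/P0 = beta / (beta - rho)
P1/P0 = 0.0063 / (0.0063 - 0.00444) = 3.387097
P1 = 343 * 3.387097 = 1161.8 MW

1161.8


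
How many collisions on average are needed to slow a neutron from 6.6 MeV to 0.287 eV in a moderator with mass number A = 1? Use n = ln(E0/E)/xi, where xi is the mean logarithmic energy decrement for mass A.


xi = 1 + (A-1)^2/(2A)*ln((A-1)/(A+1)) = 1 (for A = 1)
n = ln(E0/E) / xi
n = ln(6.6e6 / 0.287) / 1
n = ln(2.299652e+07) / 1 = 16.951

16.951


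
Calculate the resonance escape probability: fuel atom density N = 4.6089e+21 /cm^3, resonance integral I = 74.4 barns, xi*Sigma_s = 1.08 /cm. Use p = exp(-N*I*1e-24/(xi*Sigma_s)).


p = exp(-N * I * 1e-24 / (xi*Sigma_s))
p = exp(-4.6089e+21 * 74.4 * 1e-24 / 1.08)
p = 0.72797

0.72797


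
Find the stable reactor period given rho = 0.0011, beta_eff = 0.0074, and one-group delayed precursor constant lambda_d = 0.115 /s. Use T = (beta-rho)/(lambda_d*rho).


T = (beta - rho) / (lambda_d * rho)
T = (0.0074 - 0.0011) / (0.115 * 0.0011)
T = 49.802 s

49.802


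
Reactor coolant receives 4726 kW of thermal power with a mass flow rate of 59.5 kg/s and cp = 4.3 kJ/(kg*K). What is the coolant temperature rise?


dT = Q / (m_dot * cp)
dT = 4726 / (59.5 * 4.3)
dT = 18.472 C

18.472


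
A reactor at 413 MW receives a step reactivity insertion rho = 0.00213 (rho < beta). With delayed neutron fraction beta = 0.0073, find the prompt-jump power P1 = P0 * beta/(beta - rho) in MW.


P1/P0 = beta / (beta - rho)
P1/P0 = 0.0073 / (0.0073 - 0.00213) = 1.411992
P1 = 413 * 1.411992 = 583.15 MW

583.15


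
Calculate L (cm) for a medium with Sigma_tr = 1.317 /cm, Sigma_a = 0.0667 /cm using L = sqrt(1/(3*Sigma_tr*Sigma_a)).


D = 1 / (3 * Sigma_tr) = 1 / (3 * 1.317) = 0.2531005 cm
L = sqrt(D / Sigma_a)
L = sqrt(0.2531005 / 0.0667)
L = 1.9480 cm

1.9480


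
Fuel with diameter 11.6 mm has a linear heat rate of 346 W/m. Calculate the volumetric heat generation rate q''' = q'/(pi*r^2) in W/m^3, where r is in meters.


r = D / 2 / 1000 = 11.6 / 2 / 1000 = 0.0058 m
q''' = q' / (pi * r^2)
q''' = 346 / (pi * 0.0058^2)
q''' = 3.2739e+06 W/m^3

3.2739e+06


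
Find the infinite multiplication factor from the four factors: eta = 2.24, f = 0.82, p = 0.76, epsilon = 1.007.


k_inf = eta * f * p * epsilon
k_inf = 2.24 * 0.82 * 0.76 * 1.007
k_inf = 1.4057

1.4057


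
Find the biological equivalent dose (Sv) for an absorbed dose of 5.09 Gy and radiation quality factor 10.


H = D * Q
H = 5.09 * 10
H = 50.900 Sv

50.900


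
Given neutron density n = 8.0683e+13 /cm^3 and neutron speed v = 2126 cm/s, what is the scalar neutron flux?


phi = n * v
phi = 8.0683e+13 * 2126
phi = 1.7153e+17 /cm^2/s

1.7153e+17


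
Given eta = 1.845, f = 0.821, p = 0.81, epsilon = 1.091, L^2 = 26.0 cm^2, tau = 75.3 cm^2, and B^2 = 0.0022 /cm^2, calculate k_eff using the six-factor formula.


k_inf = eta*f*p*eps = 1.845*0.821*0.81*1.091 = 1.338595
P_TNL = 1/(1 + L^2*B^2) = 1/(1 + 26.0*0.0022) = 0.9458948
P_FNL = exp(-B^2*tau) = exp(-0.0022*75.3) = 0.8473343
k_eff = k_inf * P_TNL * P_FNL = 1.338595 * 0.9458948 * 0.8473343
k_eff = 1.0729

1.0729


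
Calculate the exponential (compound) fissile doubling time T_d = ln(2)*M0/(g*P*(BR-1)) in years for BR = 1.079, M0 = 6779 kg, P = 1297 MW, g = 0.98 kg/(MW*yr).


Breeding gain G = BR - 1 = 1.079 - 1 = 0.079
Fissile production rate = g * P * G = 0.98 * 1297 * 0.079 = 100.41374 kg/yr
T_d = ln(2) * M0 / (g * P * G)
T_d = ln(2) * 6779 / 100.41374 = 46.795 yr

46.795


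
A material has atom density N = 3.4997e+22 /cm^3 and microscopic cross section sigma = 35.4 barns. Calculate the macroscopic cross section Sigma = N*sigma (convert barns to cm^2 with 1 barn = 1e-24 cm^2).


Sigma = N * sigma_barns * 1e-24
Sigma = 3.4997e+22 * 35.4 * 1e-24
Sigma = 1.2389 /cm

1.2389


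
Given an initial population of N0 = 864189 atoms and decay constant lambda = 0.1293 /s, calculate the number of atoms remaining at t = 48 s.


N = N0 * exp(-lambda * t)
N = 864189 * exp(-0.1293 * 48)
N = 1742.6

1742.6


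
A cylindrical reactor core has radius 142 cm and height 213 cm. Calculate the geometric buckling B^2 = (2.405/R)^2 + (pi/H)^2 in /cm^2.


B^2 = (2.405/R)^2 + (pi/H)^2
B^2 = (2.405/142)^2 + (pi/213)^2
B^2 = 5.0439e-04 /cm^2

5.0439e-04


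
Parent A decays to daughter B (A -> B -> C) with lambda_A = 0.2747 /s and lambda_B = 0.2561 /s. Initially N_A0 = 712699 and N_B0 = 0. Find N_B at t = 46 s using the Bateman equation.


N_B(t) = lambda_A * N_A0 / (lambda_B - lambda_A) * [exp(-lambda_A*t) - exp(-lambda_B*t)]
exp(-0.2747*46) = 3.252131e-06; exp(-0.2561*46) = 7.651568e-06
N_B = 0.2747 * 712699 / (0.2561 - 0.2747) * (3.252131e-06 - 7.651568e-06)
N_B = 46.307

46.307


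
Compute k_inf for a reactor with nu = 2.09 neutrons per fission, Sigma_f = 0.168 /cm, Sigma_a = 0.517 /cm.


k_inf = nu * Sigma_f / Sigma_a
k_inf = 2.09 * 0.168 / 0.517
k_inf = 0.67915

0.67915


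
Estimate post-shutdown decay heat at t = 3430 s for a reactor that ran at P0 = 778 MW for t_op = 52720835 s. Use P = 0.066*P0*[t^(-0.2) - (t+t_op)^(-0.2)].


P/P0 = 0.066 * [t^(-0.2) - (t + t_op)^(-0.2)]
P/P0 = 0.066 * [3430^(-0.2) - (3430 + 52720835)^(-0.2)]
P/P0 = 0.066 * [0.1963094 - 0.02854946] = 0.01107216
P = 778 * 0.01107216 = 8.6141 MW

8.6141


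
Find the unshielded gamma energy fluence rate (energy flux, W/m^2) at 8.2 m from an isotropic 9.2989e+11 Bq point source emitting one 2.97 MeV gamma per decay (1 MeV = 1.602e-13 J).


psi = A * E * 1.602e-13 / (4*pi*r^2)
psi = 9.2989e+11 * 2.97 * 1.602e-13 / (4*pi*8.2^2)
psi = 5.2362e-04 W/m^2

5.2362e-04


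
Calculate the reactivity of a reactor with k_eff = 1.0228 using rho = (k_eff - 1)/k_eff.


rho = (k_eff - 1) / k_eff
rho = (1.0228 - 1) / 1.0228
rho = 0.022292

0.022292


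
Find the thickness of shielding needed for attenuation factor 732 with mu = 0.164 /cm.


x = ln(factor) / mu
x = ln(732) / 0.164
x = 40.218 cm

40.218


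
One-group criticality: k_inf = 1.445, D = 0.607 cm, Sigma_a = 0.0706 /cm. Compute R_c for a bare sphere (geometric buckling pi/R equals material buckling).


L^2 = D / Sigma_a = 0.607 / 0.0706 = 8.597734 cm^2
B_m^2 = (k_inf - 1) / L^2 = (1.445 - 1) / 8.597734 = 0.05175782 /cm^2
For a bare sphere: B_g = pi/R, so R_c = pi / sqrt(B_m^2)
R_c = pi / sqrt(0.05175782) = 13.809 cm

13.809


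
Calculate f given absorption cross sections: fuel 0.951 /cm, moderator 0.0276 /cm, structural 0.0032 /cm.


f = Sigma_a_fuel / (Sigma_a_fuel + Sigma_a_mod + Sigma_a_other)
f = 0.951 / (0.951 + 0.0276 + 0.0032)
f = 0.96863

0.96863


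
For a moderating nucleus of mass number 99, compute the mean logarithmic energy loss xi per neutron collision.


xi = 1 + (A-1)^2/(2A) * ln((A-1)/(A+1))
xi = 1 + (99-1)^2/(2*99) * ln((99-1)/(99 +1))
xi = 0.020067

0.020067


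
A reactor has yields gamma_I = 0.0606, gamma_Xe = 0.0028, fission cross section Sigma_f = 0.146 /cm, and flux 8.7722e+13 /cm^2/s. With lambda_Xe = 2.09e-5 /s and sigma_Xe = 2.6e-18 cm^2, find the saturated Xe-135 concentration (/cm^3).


Xe_eq = (gamma_I + gamma_Xe) * Sigma_f * phi / (lambda_Xe + sigma_Xe * phi)
Numerator = (0.0606 + 0.0028) * 0.146 * 8.7722e+13 = 8.119899e+11
Denominator = 2.09e-5 + 2.6e-18 * 8.7722e+13 = 2.489772e-04
Xe_eq = 8.119899e+11 / 2.489772e-04 = 3.2613e+15 /cm^3

3.2613e+15


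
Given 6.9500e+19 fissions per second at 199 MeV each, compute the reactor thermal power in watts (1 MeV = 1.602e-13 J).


P = fission_rate * E_MeV * 1.602e-13
P = 6.9500e+19 * 199 * 1.602e-13
P = 2.2156e+09 W

2.2156e+09


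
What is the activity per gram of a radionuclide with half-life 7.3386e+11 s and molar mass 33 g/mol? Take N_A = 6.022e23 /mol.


lambda = ln(2) / t_half = ln(2) / 7.3386e+11 = 9.445224e-13 /s
SA = lambda * N_A / M
SA = 9.445224e-13 * 6.022e23 / 33
SA = 1.7236e+10 Bq/g

1.7236e+10


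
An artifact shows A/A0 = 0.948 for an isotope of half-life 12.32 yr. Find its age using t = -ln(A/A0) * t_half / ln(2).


lambda = ln(2) / t_half = ln(2) / 12.32 = 0.05626195 /yr
t = -ln(A/A0) / lambda
t = -ln(0.948) / 0.05626195
t = 0.94915 yr

0.94915


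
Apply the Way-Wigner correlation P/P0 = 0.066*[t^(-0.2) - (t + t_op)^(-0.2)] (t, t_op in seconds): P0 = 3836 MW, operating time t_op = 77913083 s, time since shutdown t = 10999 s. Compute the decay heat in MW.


P/P0 = 0.066 * [t^(-0.2) - (t + t_op)^(-0.2)]
P/P0 = 0.066 * [10999^(-0.2) - (10999 + 77913083)^(-0.2)]
P/P0 = 0.066 * [0.1554996 - 0.02640375] = 0.008520326
P = 3836 * 0.008520326 = 32.684 MW

32.684


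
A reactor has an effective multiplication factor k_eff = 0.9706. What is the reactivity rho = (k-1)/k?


rho = (k_eff - 1) / k_eff
rho = (0.9706 - 1) / 0.9706
rho = -0.030291

-0.030291
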